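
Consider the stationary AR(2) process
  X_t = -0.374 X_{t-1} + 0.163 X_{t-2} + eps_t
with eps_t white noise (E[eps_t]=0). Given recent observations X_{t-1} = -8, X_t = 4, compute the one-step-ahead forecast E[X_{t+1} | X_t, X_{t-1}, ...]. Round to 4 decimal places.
E[X_{t+1} \mid \mathcal F_t] = -2.8000

For an AR(p) model X_t = c + sum_i phi_i X_{t-i} + eps_t, the
one-step-ahead conditional mean is
  E[X_{t+1} | X_t, ...] = c + sum_i phi_i X_{t+1-i}.
Substitute known values:
  E[X_{t+1} | ...] = (-0.374) * (4) + (0.163) * (-8)
                   = -2.8000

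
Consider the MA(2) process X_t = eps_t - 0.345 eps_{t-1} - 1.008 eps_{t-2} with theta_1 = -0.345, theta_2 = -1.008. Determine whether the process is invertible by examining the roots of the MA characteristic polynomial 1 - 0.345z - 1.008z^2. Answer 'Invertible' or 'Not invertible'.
\text{Not invertible}

The MA(q) characteristic polynomial is P(z) = 1 - 0.345z - 1.008z^2.
Invertibility requires all roots to lie outside the unit circle, i.e. |z| > 1 for every root.
Set 1 + (-0.345) z + (-1.008) z^2 = 0, i.e. a z^2 + b z + c = 0 with a = -1.008, b = -0.345, c = 1.
Discriminant D = b^2 - 4ac = (-0.345)^2 - 4*(-1.008)*1 = 0.119025 - (-4.032) = 4.151025.
D >= 0, so the roots are real: z = (-b +/- sqrt(D)) / (2a) = (0.345 +/- 2.037406) / (-2.016).
  z_1 = (0.345 + 2.037406) / (-2.016) = -1.1817,   |z_1| = 1.1817.
  z_2 = (0.345 - 2.037406) / (-2.016) = 0.8395,   |z_2| = 0.8395.
Moduli of all roots: 1.1817, 0.8395.
All moduli strictly greater than 1? No.
Verdict: Not invertible.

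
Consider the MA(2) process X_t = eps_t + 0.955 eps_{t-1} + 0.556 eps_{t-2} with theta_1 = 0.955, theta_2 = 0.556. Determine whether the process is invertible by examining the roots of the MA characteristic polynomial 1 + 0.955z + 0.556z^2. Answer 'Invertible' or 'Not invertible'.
\text{Invertible}

The MA(q) characteristic polynomial is P(z) = 1 + 0.955z + 0.556z^2.
Invertibility requires all roots to lie outside the unit circle, i.e. |z| > 1 for every root.
Set 1 + (0.955) z + (0.556) z^2 = 0, i.e. a z^2 + b z + c = 0 with a = 0.556, b = 0.955, c = 1.
Discriminant D = b^2 - 4ac = (0.955)^2 - 4*(0.556)*1 = 0.912025 - (2.224) = -1.311975.
D < 0, so the roots are the complex-conjugate pair z = (-b +/- i sqrt(-D)) / (2a) = -0.8588 +/- 1.03i.
For a conjugate pair |z|^2 = z * conj(z) = (product of roots) = c/a = 1/(0.556) = 1.798561, so |z| = sqrt(1.798561) = 1.3411 for both roots.
Moduli of all roots: 1.3411, 1.3411.
All moduli strictly greater than 1? Yes.
Verdict: Invertible.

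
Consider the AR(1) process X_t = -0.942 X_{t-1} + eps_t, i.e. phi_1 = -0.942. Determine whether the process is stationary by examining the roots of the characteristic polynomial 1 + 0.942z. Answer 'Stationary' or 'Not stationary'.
\text{Stationary}

The AR(p) characteristic polynomial is P(z) = 1 + 0.942z.
Stationarity requires all roots to lie outside the unit circle, i.e. |z| > 1 for every root.
This is linear in z: 1 + (0.942) z = 0  =>  z = -1/(0.942) = -1.061571,  |z| = 1.061571.
Moduli of all roots: 1.0616.
All moduli strictly greater than 1? Yes.
Verdict: Stationary.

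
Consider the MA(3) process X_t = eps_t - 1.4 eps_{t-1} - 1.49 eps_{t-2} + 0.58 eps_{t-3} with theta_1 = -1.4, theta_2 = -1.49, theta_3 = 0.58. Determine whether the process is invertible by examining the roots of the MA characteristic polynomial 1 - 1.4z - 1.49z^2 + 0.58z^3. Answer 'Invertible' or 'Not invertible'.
\text{Not invertible}

The MA(q) characteristic polynomial is P(z) = 1 - 1.4z - 1.49z^2 + 0.58z^3.
Invertibility requires all roots to lie outside the unit circle, i.e. |z| > 1 for every root.
Degree 3: look for a simple real root z0 first, then factor out (1 - z/z0) and solve the remaining quadratic.
Testing z0 = 0.5: P(0.5) = 1 + (-1.4)(0.5) + (-1.49)(0.5)^2 + (0.58)(0.5)^3
  = 1 + (-0.7) + (-0.3725) + (0.0725) = 0.  So z_0 = 0.5 is a root, |z_0| = 0.5.
Divide out the factor (1 - 2 z) = (1 - z/z0) (since 1/z0 = 2):
  P(z) = (1 - 2 z)(1 + (0.6) z + (-0.29) z^2)
  [check: z-coef 0.6 - (2) = -1.4; z^2-coef -0.29 - (2)(0.6) = -1.49; z^3-coef -(2)(-0.29) = 0.58.]
Remaining roots from the quadratic factor 1 + (0.6) z + (-0.29) z^2:
  Set 1 + (0.6) z + (-0.29) z^2 = 0, i.e. a z^2 + b z + c = 0 with a = -0.29, b = 0.6, c = 1.
  Discriminant D = b^2 - 4ac = (0.6)^2 - 4*(-0.29)*1 = 0.36 - (-1.16) = 1.52.
  D >= 0, so the roots are real: z = (-b +/- sqrt(D)) / (2a) = (-0.6 +/- 1.232883) / (-0.58).
    z_1 = (-0.6 + 1.232883) / (-0.58) = -1.0912,   |z_1| = 1.0912.
    z_2 = (-0.6 - 1.232883) / (-0.58) = 3.1601,   |z_2| = 3.1601.
Moduli of all roots: 0.5000, 1.0912, 3.1601.
All moduli strictly greater than 1? No.
Verdict: Not invertible.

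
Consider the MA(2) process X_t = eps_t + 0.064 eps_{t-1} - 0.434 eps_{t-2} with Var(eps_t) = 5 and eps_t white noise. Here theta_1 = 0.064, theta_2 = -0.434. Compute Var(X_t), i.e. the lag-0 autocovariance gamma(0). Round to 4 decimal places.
\gamma(0) = 5.9623

For an MA(q) process X_t = eps_t + sum_i theta_i eps_{t-i} with
Var(eps_t) = sigma^2, the variance is
  gamma(0) = sigma^2 * (1 + sum_i theta_i^2).
  sum_i theta_i^2 = (0.064)^2 + (-0.434)^2 = 0.004096 + 0.188356 = 0.192452.
  gamma(0) = 5 * (1 + 0.192452) = 5 * 1.192452 = 5.96226, which rounds to 5.9623.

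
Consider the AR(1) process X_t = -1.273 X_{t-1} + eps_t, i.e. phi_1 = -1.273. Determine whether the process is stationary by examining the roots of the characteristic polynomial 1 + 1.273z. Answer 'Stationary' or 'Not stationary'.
\text{Not stationary}

The AR(p) characteristic polynomial is P(z) = 1 + 1.273z.
Stationarity requires all roots to lie outside the unit circle, i.e. |z| > 1 for every root.
This is linear in z: 1 + (1.273) z = 0  =>  z = -1/(1.273) = -0.785546,  |z| = 0.785546.
Moduli of all roots: 0.7855.
All moduli strictly greater than 1? No.
Verdict: Not stationary.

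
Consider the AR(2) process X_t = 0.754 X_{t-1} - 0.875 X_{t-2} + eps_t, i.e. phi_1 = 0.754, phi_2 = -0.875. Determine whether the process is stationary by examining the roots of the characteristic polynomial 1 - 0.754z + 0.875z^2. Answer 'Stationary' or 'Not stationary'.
\text{Stationary}

The AR(p) characteristic polynomial is P(z) = 1 - 0.754z + 0.875z^2.
Stationarity requires all roots to lie outside the unit circle, i.e. |z| > 1 for every root.
Set 1 + (-0.754) z + (0.875) z^2 = 0, i.e. a z^2 + b z + c = 0 with a = 0.875, b = -0.754, c = 1.
Discriminant D = b^2 - 4ac = (-0.754)^2 - 4*(0.875)*1 = 0.568516 - (3.5) = -2.931484.
D < 0, so the roots are the complex-conjugate pair z = (-b +/- i sqrt(-D)) / (2a) = 0.4309 +/- 0.9784i.
For a conjugate pair |z|^2 = z * conj(z) = (product of roots) = c/a = 1/(0.875) = 1.142857, so |z| = sqrt(1.142857) = 1.069 for both roots.
Moduli of all roots: 1.0690, 1.0690.
All moduli strictly greater than 1? Yes.
Verdict: Stationary.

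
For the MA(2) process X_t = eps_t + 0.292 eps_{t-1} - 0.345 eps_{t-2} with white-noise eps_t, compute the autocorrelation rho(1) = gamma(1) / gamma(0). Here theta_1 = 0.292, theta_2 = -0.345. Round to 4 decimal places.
\rho(1) = 0.1588

For an MA(q) process with theta_0 = 1, the autocovariance is
  gamma(k) = sigma^2 * sum_{i=0..q-k} theta_i * theta_{i+k},
and rho(k) = gamma(k) / gamma(0). Sigma^2 cancels.
  numerator   = (1)*(0.292) + (0.292)*(-0.345) = 0.19126.
  denominator = (1)^2 + (0.292)^2 + (-0.345)^2 = 1.204289.
  rho(1) = 0.19126 / 1.204289 = 0.1588.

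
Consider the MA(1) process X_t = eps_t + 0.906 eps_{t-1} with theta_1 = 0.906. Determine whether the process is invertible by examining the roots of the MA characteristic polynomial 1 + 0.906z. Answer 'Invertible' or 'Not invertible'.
\text{Invertible}

The MA(q) characteristic polynomial is P(z) = 1 + 0.906z.
Invertibility requires all roots to lie outside the unit circle, i.e. |z| > 1 for every root.
This is linear in z: 1 + (0.906) z = 0  =>  z = -1/(0.906) = -1.103753,  |z| = 1.103753.
Moduli of all roots: 1.1038.
All moduli strictly greater than 1? Yes.
Verdict: Invertible.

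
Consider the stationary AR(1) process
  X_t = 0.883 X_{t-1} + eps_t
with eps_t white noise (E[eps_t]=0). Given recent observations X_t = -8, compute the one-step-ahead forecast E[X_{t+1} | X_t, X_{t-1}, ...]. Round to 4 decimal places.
E[X_{t+1} \mid \mathcal F_t] = -7.0640

For an AR(p) model X_t = c + sum_i phi_i X_{t-i} + eps_t, the
one-step-ahead conditional mean is
  E[X_{t+1} | X_t, ...] = c + sum_i phi_i X_{t+1-i}.
Substitute known values:
  E[X_{t+1} | ...] = (0.883) * (-8)
                   = -7.0640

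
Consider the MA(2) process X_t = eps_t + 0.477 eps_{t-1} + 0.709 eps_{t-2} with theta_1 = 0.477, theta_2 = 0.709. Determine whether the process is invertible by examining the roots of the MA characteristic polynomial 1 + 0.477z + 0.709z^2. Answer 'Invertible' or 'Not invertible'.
\text{Invertible}

The MA(q) characteristic polynomial is P(z) = 1 + 0.477z + 0.709z^2.
Invertibility requires all roots to lie outside the unit circle, i.e. |z| > 1 for every root.
Set 1 + (0.477) z + (0.709) z^2 = 0, i.e. a z^2 + b z + c = 0 with a = 0.709, b = 0.477, c = 1.
Discriminant D = b^2 - 4ac = (0.477)^2 - 4*(0.709)*1 = 0.227529 - (2.836) = -2.608471.
D < 0, so the roots are the complex-conjugate pair z = (-b +/- i sqrt(-D)) / (2a) = -0.3364 +/- 1.139i.
For a conjugate pair |z|^2 = z * conj(z) = (product of roots) = c/a = 1/(0.709) = 1.410437, so |z| = sqrt(1.410437) = 1.1876 for both roots.
Moduli of all roots: 1.1876, 1.1876.
All moduli strictly greater than 1? Yes.
Verdict: Invertible.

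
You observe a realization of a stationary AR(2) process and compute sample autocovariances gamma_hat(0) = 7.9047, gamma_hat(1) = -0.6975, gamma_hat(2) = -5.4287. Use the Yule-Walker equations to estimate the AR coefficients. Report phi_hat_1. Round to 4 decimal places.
\hat\phi_{1} = -0.1500

The Yule-Walker equations for an AR(p) process read, in matrix form,
  Gamma_p phi = r_p,   with   (Gamma_p)_{ij} = gamma(|i - j|),
                       (r_p)_i = gamma(i),   i,j = 1..p.
Substitute the sample gammas (Toeplitz matrix and right-hand side of size 2):
  Gamma_p = [[7.9047, -0.6975], [-0.6975, 7.9047]]
  r_p     = [-0.6975, -5.4287]
Written out:
  7.9047 phi_1 - 0.6975 phi_2 = -0.6975
  -0.6975 phi_1 + 7.9047 phi_2 = -5.4287
Solve by Cramer's rule:
  det = gamma(0)^2 - gamma(1)^2 = (7.9047)^2 - (-0.6975)^2 = 62.48428209 - 0.48650625 = 61.99777584
  phi_hat_1 = [gamma(1) gamma(0) - gamma(1) gamma(2)] / det = [(-0.6975)(7.9047) - (-0.6975)(-5.4287)] / 61.99777584 = -9.3000465 / 61.99777584 = -0.15
  phi_hat_2 = [gamma(0) gamma(2) - gamma(1)^2] / det = [(7.9047)(-5.4287) - (-0.6975)^2] / 61.99777584 = -43.39875114 / 61.99777584 = -0.7
So phi_hat = [-0.1500, -0.7000].
Therefore phi_hat_1 = -0.1500.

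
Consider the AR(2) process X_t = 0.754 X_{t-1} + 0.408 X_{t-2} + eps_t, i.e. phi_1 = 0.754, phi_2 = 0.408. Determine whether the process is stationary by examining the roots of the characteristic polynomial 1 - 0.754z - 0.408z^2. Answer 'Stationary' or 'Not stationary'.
\text{Not stationary}

The AR(p) characteristic polynomial is P(z) = 1 - 0.754z - 0.408z^2.
Stationarity requires all roots to lie outside the unit circle, i.e. |z| > 1 for every root.
Set 1 + (-0.754) z + (-0.408) z^2 = 0, i.e. a z^2 + b z + c = 0 with a = -0.408, b = -0.754, c = 1.
Discriminant D = b^2 - 4ac = (-0.754)^2 - 4*(-0.408)*1 = 0.568516 - (-1.632) = 2.200516.
D >= 0, so the roots are real: z = (-b +/- sqrt(D)) / (2a) = (0.754 +/- 1.483414) / (-0.816).
  z_1 = (0.754 + 1.483414) / (-0.816) = -2.7419,   |z_1| = 2.7419.
  z_2 = (0.754 - 1.483414) / (-0.816) = 0.8939,   |z_2| = 0.8939.
Moduli of all roots: 2.7419, 0.8939.
All moduli strictly greater than 1? No.
Verdict: Not stationary.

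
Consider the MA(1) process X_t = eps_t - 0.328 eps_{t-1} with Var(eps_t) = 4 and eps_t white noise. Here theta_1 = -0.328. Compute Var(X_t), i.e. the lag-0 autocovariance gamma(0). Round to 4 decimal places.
\gamma(0) = 4.4303

For an MA(q) process X_t = eps_t + sum_i theta_i eps_{t-i} with
Var(eps_t) = sigma^2, the variance is
  gamma(0) = sigma^2 * (1 + sum_i theta_i^2).
  sum_i theta_i^2 = (-0.328)^2 = 0.107584.
  gamma(0) = 4 * (1 + 0.107584) = 4 * 1.107584 = 4.430336, which rounds to 4.4303.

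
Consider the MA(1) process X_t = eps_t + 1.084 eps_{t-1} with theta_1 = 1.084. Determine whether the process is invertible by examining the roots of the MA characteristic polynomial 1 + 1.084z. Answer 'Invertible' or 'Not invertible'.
\text{Not invertible}

The MA(q) characteristic polynomial is P(z) = 1 + 1.084z.
Invertibility requires all roots to lie outside the unit circle, i.e. |z| > 1 for every root.
This is linear in z: 1 + (1.084) z = 0  =>  z = -1/(1.084) = -0.922509,  |z| = 0.922509.
Moduli of all roots: 0.9225.
All moduli strictly greater than 1? No.
Verdict: Not invertible.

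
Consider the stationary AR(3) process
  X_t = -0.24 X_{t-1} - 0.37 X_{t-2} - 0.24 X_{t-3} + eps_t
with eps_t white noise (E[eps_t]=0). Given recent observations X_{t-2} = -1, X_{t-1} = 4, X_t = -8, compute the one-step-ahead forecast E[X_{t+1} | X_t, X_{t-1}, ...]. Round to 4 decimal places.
E[X_{t+1} \mid \mathcal F_t] = 0.6800

For an AR(p) model X_t = c + sum_i phi_i X_{t-i} + eps_t, the
one-step-ahead conditional mean is
  E[X_{t+1} | X_t, ...] = c + sum_i phi_i X_{t+1-i}.
Substitute known values:
  E[X_{t+1} | ...] = (-0.24) * (-8) + (-0.37) * (4) + (-0.24) * (-1)
                   = 0.6800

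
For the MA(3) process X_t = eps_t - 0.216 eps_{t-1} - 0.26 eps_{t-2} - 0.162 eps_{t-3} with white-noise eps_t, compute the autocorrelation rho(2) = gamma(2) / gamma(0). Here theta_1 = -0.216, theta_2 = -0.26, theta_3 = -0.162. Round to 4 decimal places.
\rho(2) = -0.1973

For an MA(q) process with theta_0 = 1, the autocovariance is
  gamma(k) = sigma^2 * sum_{i=0..q-k} theta_i * theta_{i+k},
and rho(k) = gamma(k) / gamma(0). Sigma^2 cancels.
  numerator   = (1)*(-0.26) + (-0.216)*(-0.162) = -0.225008.
  denominator = (1)^2 + (-0.216)^2 + (-0.26)^2 + (-0.162)^2 = 1.1405.
  rho(2) = -0.225008 / 1.1405 = -0.1973.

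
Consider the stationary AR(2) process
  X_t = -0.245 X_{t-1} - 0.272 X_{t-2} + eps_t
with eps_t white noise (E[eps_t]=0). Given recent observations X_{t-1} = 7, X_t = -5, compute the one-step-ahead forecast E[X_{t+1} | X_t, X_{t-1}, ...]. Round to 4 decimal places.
E[X_{t+1} \mid \mathcal F_t] = -0.6790

For an AR(p) model X_t = c + sum_i phi_i X_{t-i} + eps_t, the
one-step-ahead conditional mean is
  E[X_{t+1} | X_t, ...] = c + sum_i phi_i X_{t+1-i}.
Substitute known values:
  E[X_{t+1} | ...] = (-0.245) * (-5) + (-0.272) * (7)
                   = -0.6790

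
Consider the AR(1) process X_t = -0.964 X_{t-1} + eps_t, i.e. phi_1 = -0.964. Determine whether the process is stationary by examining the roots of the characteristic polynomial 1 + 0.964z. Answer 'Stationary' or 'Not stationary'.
\text{Stationary}

The AR(p) characteristic polynomial is P(z) = 1 + 0.964z.
Stationarity requires all roots to lie outside the unit circle, i.e. |z| > 1 for every root.
This is linear in z: 1 + (0.964) z = 0  =>  z = -1/(0.964) = -1.037344,  |z| = 1.037344.
Moduli of all roots: 1.0373.
All moduli strictly greater than 1? Yes.
Verdict: Stationary.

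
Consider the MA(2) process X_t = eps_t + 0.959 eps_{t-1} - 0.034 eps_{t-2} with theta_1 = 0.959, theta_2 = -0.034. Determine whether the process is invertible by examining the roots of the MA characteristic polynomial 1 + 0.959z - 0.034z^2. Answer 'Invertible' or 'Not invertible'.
\text{Invertible}

The MA(q) characteristic polynomial is P(z) = 1 + 0.959z - 0.034z^2.
Invertibility requires all roots to lie outside the unit circle, i.e. |z| > 1 for every root.
Set 1 + (0.959) z + (-0.034) z^2 = 0, i.e. a z^2 + b z + c = 0 with a = -0.034, b = 0.959, c = 1.
Discriminant D = b^2 - 4ac = (0.959)^2 - 4*(-0.034)*1 = 0.919681 - (-0.136) = 1.055681.
D >= 0, so the roots are real: z = (-b +/- sqrt(D)) / (2a) = (-0.959 +/- 1.027463) / (-0.068).
  z_1 = (-0.959 + 1.027463) / (-0.068) = -1.0068,   |z_1| = 1.0068.
  z_2 = (-0.959 - 1.027463) / (-0.068) = 29.2127,   |z_2| = 29.2127.
Moduli of all roots: 1.0068, 29.2127.
All moduli strictly greater than 1? Yes.
Verdict: Invertible.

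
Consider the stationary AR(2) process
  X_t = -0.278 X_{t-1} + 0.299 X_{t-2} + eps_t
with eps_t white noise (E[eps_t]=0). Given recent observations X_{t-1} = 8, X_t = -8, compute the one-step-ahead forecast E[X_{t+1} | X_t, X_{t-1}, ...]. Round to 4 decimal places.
E[X_{t+1} \mid \mathcal F_t] = 4.6160

For an AR(p) model X_t = c + sum_i phi_i X_{t-i} + eps_t, the
one-step-ahead conditional mean is
  E[X_{t+1} | X_t, ...] = c + sum_i phi_i X_{t+1-i}.
Substitute known values:
  E[X_{t+1} | ...] = (-0.278) * (-8) + (0.299) * (8)
                   = 4.6160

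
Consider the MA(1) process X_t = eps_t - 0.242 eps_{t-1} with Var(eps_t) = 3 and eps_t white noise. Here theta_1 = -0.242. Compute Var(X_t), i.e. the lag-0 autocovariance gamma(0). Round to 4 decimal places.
\gamma(0) = 3.1757

For an MA(q) process X_t = eps_t + sum_i theta_i eps_{t-i} with
Var(eps_t) = sigma^2, the variance is
  gamma(0) = sigma^2 * (1 + sum_i theta_i^2).
  sum_i theta_i^2 = (-0.242)^2 = 0.058564.
  gamma(0) = 3 * (1 + 0.058564) = 3 * 1.058564 = 3.175692, which rounds to 3.1757.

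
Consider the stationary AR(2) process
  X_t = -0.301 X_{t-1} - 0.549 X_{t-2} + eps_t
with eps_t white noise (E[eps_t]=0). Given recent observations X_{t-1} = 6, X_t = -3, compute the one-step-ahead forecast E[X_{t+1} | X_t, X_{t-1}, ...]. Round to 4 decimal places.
E[X_{t+1} \mid \mathcal F_t] = -2.3910

For an AR(p) model X_t = c + sum_i phi_i X_{t-i} + eps_t, the
one-step-ahead conditional mean is
  E[X_{t+1} | X_t, ...] = c + sum_i phi_i X_{t+1-i}.
Substitute known values:
  E[X_{t+1} | ...] = (-0.301) * (-3) + (-0.549) * (6)
                   = -2.3910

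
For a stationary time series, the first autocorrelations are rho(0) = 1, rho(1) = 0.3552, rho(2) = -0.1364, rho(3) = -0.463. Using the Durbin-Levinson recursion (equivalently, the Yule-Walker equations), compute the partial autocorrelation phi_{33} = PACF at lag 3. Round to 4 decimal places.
\phi_{33} = -0.3689

The PACF at lag k is phi_{kk}, the last component of the solution
to the Yule-Walker system G_k phi = r_k where
  (G_k)_{ij} = rho(|i - j|), (r_k)_i = rho(i), i,j = 1..k.
Equivalently, Durbin-Levinson gives phi_{kk} iteratively:
  phi_{11} = rho(1)
  phi_{kk} = [rho(k) - sum_{j=1..k-1} phi_{k-1,j} rho(k-j)]
            / [1 - sum_{j=1..k-1} phi_{k-1,j} rho(j)],
  phi_{k,j} = phi_{k-1,j} - phi_{kk} phi_{k-1,k-j},  j = 1..k-1.
Step k = 1:
  phi_11 = rho(1) = 0.3552.
Step k = 2:
  phi_22 = [rho(2) - phi_11 rho(1)] / [1 - phi_11 rho(1)] = [-0.1364 - (0.3552)(0.3552)] / [1 - (0.3552)(0.3552)]
         = -0.26256704 / 0.87383296 = -0.300477.
  Update: phi_21 = phi_11 - phi_22 phi_11 = 0.3552 - (-0.300477)(0.3552) = 0.46193.
Step k = 3:
  phi_33 = [rho(3) - phi_21 rho(2) - phi_22 rho(1)] / [1 - phi_21 rho(1) - phi_22 rho(2)]
    numerator   = -0.463 - (0.46193)(-0.1364) - (-0.300477)(0.3552) = -0.29326324
    denominator = 1 - (0.46193)(0.3552) - (-0.300477)(-0.1364) = 0.7949375
  phi_33 = -0.29326324 / 0.7949375 = -0.3689.
Therefore phi_{33} = -0.3689.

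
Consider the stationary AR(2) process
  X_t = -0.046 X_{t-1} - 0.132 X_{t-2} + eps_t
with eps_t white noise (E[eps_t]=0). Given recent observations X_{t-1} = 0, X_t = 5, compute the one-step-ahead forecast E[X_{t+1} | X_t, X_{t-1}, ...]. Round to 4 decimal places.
E[X_{t+1} \mid \mathcal F_t] = -0.2300

For an AR(p) model X_t = c + sum_i phi_i X_{t-i} + eps_t, the
one-step-ahead conditional mean is
  E[X_{t+1} | X_t, ...] = c + sum_i phi_i X_{t+1-i}.
Substitute known values:
  E[X_{t+1} | ...] = (-0.046) * (5) + (-0.132) * (0)
                   = -0.2300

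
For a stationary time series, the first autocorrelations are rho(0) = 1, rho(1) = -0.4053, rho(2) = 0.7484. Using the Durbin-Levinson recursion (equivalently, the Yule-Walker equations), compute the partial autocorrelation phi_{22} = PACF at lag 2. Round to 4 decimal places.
\phi_{22} = 0.6989

The PACF at lag k is phi_{kk}, the last component of the solution
to the Yule-Walker system G_k phi = r_k where
  (G_k)_{ij} = rho(|i - j|), (r_k)_i = rho(i), i,j = 1..k.
Equivalently, Durbin-Levinson gives phi_{kk} iteratively:
  phi_{11} = rho(1)
  phi_{kk} = [rho(k) - sum_{j=1..k-1} phi_{k-1,j} rho(k-j)]
            / [1 - sum_{j=1..k-1} phi_{k-1,j} rho(j)],
  phi_{k,j} = phi_{k-1,j} - phi_{kk} phi_{k-1,k-j},  j = 1..k-1.
Step k = 1:
  phi_11 = rho(1) = -0.4053.
Step k = 2:
  phi_22 = [rho(2) - phi_11 rho(1)] / [1 - phi_11 rho(1)] = [0.7484 - (-0.4053)(-0.4053)] / [1 - (-0.4053)(-0.4053)]
         = 0.58413191 / 0.83573191 = 0.6989.
Therefore phi_{22} = 0.6989.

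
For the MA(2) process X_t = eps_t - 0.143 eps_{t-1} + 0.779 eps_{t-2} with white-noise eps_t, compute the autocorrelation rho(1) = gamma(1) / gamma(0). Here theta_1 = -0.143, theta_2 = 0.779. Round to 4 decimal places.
\rho(1) = -0.1563

For an MA(q) process with theta_0 = 1, the autocovariance is
  gamma(k) = sigma^2 * sum_{i=0..q-k} theta_i * theta_{i+k},
and rho(k) = gamma(k) / gamma(0). Sigma^2 cancels.
  numerator   = (1)*(-0.143) + (-0.143)*(0.779) = -0.254397.
  denominator = (1)^2 + (-0.143)^2 + (0.779)^2 = 1.62729.
  rho(1) = -0.254397 / 1.62729 = -0.1563.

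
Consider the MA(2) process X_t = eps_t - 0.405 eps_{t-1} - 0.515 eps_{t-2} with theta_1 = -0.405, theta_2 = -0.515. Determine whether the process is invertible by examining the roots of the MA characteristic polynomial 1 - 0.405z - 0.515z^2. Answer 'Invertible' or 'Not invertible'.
\text{Invertible}

The MA(q) characteristic polynomial is P(z) = 1 - 0.405z - 0.515z^2.
Invertibility requires all roots to lie outside the unit circle, i.e. |z| > 1 for every root.
Set 1 + (-0.405) z + (-0.515) z^2 = 0, i.e. a z^2 + b z + c = 0 with a = -0.515, b = -0.405, c = 1.
Discriminant D = b^2 - 4ac = (-0.405)^2 - 4*(-0.515)*1 = 0.164025 - (-2.06) = 2.224025.
D >= 0, so the roots are real: z = (-b +/- sqrt(D)) / (2a) = (0.405 +/- 1.491317) / (-1.03).
  z_1 = (0.405 + 1.491317) / (-1.03) = -1.8411,   |z_1| = 1.8411.
  z_2 = (0.405 - 1.491317) / (-1.03) = 1.0547,   |z_2| = 1.0547.
Moduli of all roots: 1.8411, 1.0547.
All moduli strictly greater than 1? Yes.
Verdict: Invertible.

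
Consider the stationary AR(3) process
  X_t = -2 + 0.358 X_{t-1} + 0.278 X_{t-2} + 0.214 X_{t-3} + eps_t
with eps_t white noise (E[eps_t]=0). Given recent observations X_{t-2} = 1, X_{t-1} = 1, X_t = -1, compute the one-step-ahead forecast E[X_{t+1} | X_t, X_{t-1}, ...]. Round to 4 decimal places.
E[X_{t+1} \mid \mathcal F_t] = -1.8660

For an AR(p) model X_t = c + sum_i phi_i X_{t-i} + eps_t, the
one-step-ahead conditional mean is
  E[X_{t+1} | X_t, ...] = c + sum_i phi_i X_{t+1-i}.
Substitute known values:
  E[X_{t+1} | ...] = -2 + (0.358) * (-1) + (0.278) * (1) + (0.214) * (1)
                   = -1.8660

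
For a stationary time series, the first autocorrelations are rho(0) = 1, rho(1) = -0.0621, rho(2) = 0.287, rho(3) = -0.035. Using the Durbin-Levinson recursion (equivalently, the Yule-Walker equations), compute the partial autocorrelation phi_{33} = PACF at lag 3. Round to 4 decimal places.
\phi_{33} = -0.0050

The PACF at lag k is phi_{kk}, the last component of the solution
to the Yule-Walker system G_k phi = r_k where
  (G_k)_{ij} = rho(|i - j|), (r_k)_i = rho(i), i,j = 1..k.
Equivalently, Durbin-Levinson gives phi_{kk} iteratively:
  phi_{11} = rho(1)
  phi_{kk} = [rho(k) - sum_{j=1..k-1} phi_{k-1,j} rho(k-j)]
            / [1 - sum_{j=1..k-1} phi_{k-1,j} rho(j)],
  phi_{k,j} = phi_{k-1,j} - phi_{kk} phi_{k-1,k-j},  j = 1..k-1.
Step k = 1:
  phi_11 = rho(1) = -0.0621.
Step k = 2:
  phi_22 = [rho(2) - phi_11 rho(1)] / [1 - phi_11 rho(1)] = [0.287 - (-0.0621)(-0.0621)] / [1 - (-0.0621)(-0.0621)]
         = 0.28314359 / 0.99614359 = 0.28424.
  Update: phi_21 = phi_11 - phi_22 phi_11 = -0.0621 - (0.28424)(-0.0621) = -0.044449.
Step k = 3:
  phi_33 = [rho(3) - phi_21 rho(2) - phi_22 rho(1)] / [1 - phi_21 rho(1) - phi_22 rho(2)]
    numerator   = -0.035 - (-0.044449)(0.287) - (0.28424)(-0.0621) = -0.00459193
    denominator = 1 - (-0.044449)(-0.0621) - (0.28424)(0.287) = 0.91566293
  phi_33 = -0.00459193 / 0.91566293 = -0.005.
Therefore phi_{33} = -0.0050.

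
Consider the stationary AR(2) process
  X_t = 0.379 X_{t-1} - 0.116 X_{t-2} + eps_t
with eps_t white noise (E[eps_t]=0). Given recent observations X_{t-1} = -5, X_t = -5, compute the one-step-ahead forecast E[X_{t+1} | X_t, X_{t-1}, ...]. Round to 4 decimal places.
E[X_{t+1} \mid \mathcal F_t] = -1.3150

For an AR(p) model X_t = c + sum_i phi_i X_{t-i} + eps_t, the
one-step-ahead conditional mean is
  E[X_{t+1} | X_t, ...] = c + sum_i phi_i X_{t+1-i}.
Substitute known values:
  E[X_{t+1} | ...] = (0.379) * (-5) + (-0.116) * (-5)
                   = -1.3150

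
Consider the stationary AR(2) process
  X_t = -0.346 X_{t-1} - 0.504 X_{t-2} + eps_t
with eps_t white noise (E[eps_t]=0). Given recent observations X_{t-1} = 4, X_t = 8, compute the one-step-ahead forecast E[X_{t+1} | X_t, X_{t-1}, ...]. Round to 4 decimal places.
E[X_{t+1} \mid \mathcal F_t] = -4.7840

For an AR(p) model X_t = c + sum_i phi_i X_{t-i} + eps_t, the
one-step-ahead conditional mean is
  E[X_{t+1} | X_t, ...] = c + sum_i phi_i X_{t+1-i}.
Substitute known values:
  E[X_{t+1} | ...] = (-0.346) * (8) + (-0.504) * (4)
                   = -4.7840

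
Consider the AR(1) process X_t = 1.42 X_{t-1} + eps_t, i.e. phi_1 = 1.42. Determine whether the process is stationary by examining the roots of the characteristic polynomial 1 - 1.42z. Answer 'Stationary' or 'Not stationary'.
\text{Not stationary}

The AR(p) characteristic polynomial is P(z) = 1 - 1.42z.
Stationarity requires all roots to lie outside the unit circle, i.e. |z| > 1 for every root.
This is linear in z: 1 + (-1.42) z = 0  =>  z = -1/(-1.42) = 0.704225,  |z| = 0.704225.
Moduli of all roots: 0.7042.
All moduli strictly greater than 1? No.
Verdict: Not stationary.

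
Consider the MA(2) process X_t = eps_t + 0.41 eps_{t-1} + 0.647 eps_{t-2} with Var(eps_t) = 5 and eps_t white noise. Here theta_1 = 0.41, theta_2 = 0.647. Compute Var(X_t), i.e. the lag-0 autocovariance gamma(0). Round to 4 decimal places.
\gamma(0) = 7.9335

For an MA(q) process X_t = eps_t + sum_i theta_i eps_{t-i} with
Var(eps_t) = sigma^2, the variance is
  gamma(0) = sigma^2 * (1 + sum_i theta_i^2).
  sum_i theta_i^2 = (0.41)^2 + (0.647)^2 = 0.1681 + 0.418609 = 0.586709.
  gamma(0) = 5 * (1 + 0.586709) = 5 * 1.586709 = 7.933545, which rounds to 7.9335.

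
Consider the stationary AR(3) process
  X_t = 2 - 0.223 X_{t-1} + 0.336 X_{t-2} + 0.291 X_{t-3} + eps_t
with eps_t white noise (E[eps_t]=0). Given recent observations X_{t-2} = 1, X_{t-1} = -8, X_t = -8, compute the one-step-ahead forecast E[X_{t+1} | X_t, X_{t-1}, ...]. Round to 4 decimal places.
E[X_{t+1} \mid \mathcal F_t] = 1.3870

For an AR(p) model X_t = c + sum_i phi_i X_{t-i} + eps_t, the
one-step-ahead conditional mean is
  E[X_{t+1} | X_t, ...] = c + sum_i phi_i X_{t+1-i}.
Substitute known values:
  E[X_{t+1} | ...] = 2 + (-0.223) * (-8) + (0.336) * (-8) + (0.291) * (1)
                   = 1.3870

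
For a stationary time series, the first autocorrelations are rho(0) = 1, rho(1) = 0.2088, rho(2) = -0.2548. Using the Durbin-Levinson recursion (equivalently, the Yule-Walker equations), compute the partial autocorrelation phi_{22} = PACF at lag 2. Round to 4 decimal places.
\phi_{22} = -0.3120

The PACF at lag k is phi_{kk}, the last component of the solution
to the Yule-Walker system G_k phi = r_k where
  (G_k)_{ij} = rho(|i - j|), (r_k)_i = rho(i), i,j = 1..k.
Equivalently, Durbin-Levinson gives phi_{kk} iteratively:
  phi_{11} = rho(1)
  phi_{kk} = [rho(k) - sum_{j=1..k-1} phi_{k-1,j} rho(k-j)]
            / [1 - sum_{j=1..k-1} phi_{k-1,j} rho(j)],
  phi_{k,j} = phi_{k-1,j} - phi_{kk} phi_{k-1,k-j},  j = 1..k-1.
Step k = 1:
  phi_11 = rho(1) = 0.2088.
Step k = 2:
  phi_22 = [rho(2) - phi_11 rho(1)] / [1 - phi_11 rho(1)] = [-0.2548 - (0.2088)(0.2088)] / [1 - (0.2088)(0.2088)]
         = -0.29839744 / 0.95640256 = -0.312.
Therefore phi_{22} = -0.3120.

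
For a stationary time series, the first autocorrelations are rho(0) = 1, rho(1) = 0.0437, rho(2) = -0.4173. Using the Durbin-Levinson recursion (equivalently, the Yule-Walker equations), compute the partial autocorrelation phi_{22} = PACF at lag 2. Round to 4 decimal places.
\phi_{22} = -0.4200

The PACF at lag k is phi_{kk}, the last component of the solution
to the Yule-Walker system G_k phi = r_k where
  (G_k)_{ij} = rho(|i - j|), (r_k)_i = rho(i), i,j = 1..k.
Equivalently, Durbin-Levinson gives phi_{kk} iteratively:
  phi_{11} = rho(1)
  phi_{kk} = [rho(k) - sum_{j=1..k-1} phi_{k-1,j} rho(k-j)]
            / [1 - sum_{j=1..k-1} phi_{k-1,j} rho(j)],
  phi_{k,j} = phi_{k-1,j} - phi_{kk} phi_{k-1,k-j},  j = 1..k-1.
Step k = 1:
  phi_11 = rho(1) = 0.0437.
Step k = 2:
  phi_22 = [rho(2) - phi_11 rho(1)] / [1 - phi_11 rho(1)] = [-0.4173 - (0.0437)(0.0437)] / [1 - (0.0437)(0.0437)]
         = -0.41920969 / 0.99809031 = -0.42.
Therefore phi_{22} = -0.4200.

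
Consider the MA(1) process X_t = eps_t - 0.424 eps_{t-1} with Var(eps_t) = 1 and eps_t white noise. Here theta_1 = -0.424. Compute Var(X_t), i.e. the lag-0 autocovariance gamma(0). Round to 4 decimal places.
\gamma(0) = 1.1798

For an MA(q) process X_t = eps_t + sum_i theta_i eps_{t-i} with
Var(eps_t) = sigma^2, the variance is
  gamma(0) = sigma^2 * (1 + sum_i theta_i^2).
  sum_i theta_i^2 = (-0.424)^2 = 0.179776.
  gamma(0) = 1 * (1 + 0.179776) = 1 * 1.179776 = 1.179776, which rounds to 1.1798.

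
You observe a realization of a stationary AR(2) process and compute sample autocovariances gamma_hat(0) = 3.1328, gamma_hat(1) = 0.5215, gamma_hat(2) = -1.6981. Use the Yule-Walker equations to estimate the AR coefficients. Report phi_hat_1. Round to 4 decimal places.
\hat\phi_{1} = 0.2640

The Yule-Walker equations for an AR(p) process read, in matrix form,
  Gamma_p phi = r_p,   with   (Gamma_p)_{ij} = gamma(|i - j|),
                       (r_p)_i = gamma(i),   i,j = 1..p.
Substitute the sample gammas (Toeplitz matrix and right-hand side of size 2):
  Gamma_p = [[3.1328, 0.5215], [0.5215, 3.1328]]
  r_p     = [0.5215, -1.6981]
Written out:
  3.1328 phi_1 + 0.5215 phi_2 = 0.5215
  0.5215 phi_1 + 3.1328 phi_2 = -1.6981
Solve by Cramer's rule:
  det = gamma(0)^2 - gamma(1)^2 = (3.1328)^2 - (0.5215)^2 = 9.81443584 - 0.27196225 = 9.54247359
  phi_hat_1 = [gamma(1) gamma(0) - gamma(1) gamma(2)] / det = [(0.5215)(3.1328) - (0.5215)(-1.6981)] / 9.54247359 = 2.51931435 / 9.54247359 = 0.264
  phi_hat_2 = [gamma(0) gamma(2) - gamma(1)^2] / det = [(3.1328)(-1.6981) - (0.5215)^2] / 9.54247359 = -5.59176993 / 9.54247359 = -0.586
So phi_hat = [0.2640, -0.5860].
Therefore phi_hat_1 = 0.2640.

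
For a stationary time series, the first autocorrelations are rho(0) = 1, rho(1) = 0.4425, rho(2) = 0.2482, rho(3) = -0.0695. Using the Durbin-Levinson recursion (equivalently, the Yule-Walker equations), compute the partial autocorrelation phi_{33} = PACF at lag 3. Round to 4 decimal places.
\phi_{33} = -0.2510

The PACF at lag k is phi_{kk}, the last component of the solution
to the Yule-Walker system G_k phi = r_k where
  (G_k)_{ij} = rho(|i - j|), (r_k)_i = rho(i), i,j = 1..k.
Equivalently, Durbin-Levinson gives phi_{kk} iteratively:
  phi_{11} = rho(1)
  phi_{kk} = [rho(k) - sum_{j=1..k-1} phi_{k-1,j} rho(k-j)]
            / [1 - sum_{j=1..k-1} phi_{k-1,j} rho(j)],
  phi_{k,j} = phi_{k-1,j} - phi_{kk} phi_{k-1,k-j},  j = 1..k-1.
Step k = 1:
  phi_11 = rho(1) = 0.4425.
Step k = 2:
  phi_22 = [rho(2) - phi_11 rho(1)] / [1 - phi_11 rho(1)] = [0.2482 - (0.4425)(0.4425)] / [1 - (0.4425)(0.4425)]
         = 0.05239375 / 0.80419375 = 0.065151.
  Update: phi_21 = phi_11 - phi_22 phi_11 = 0.4425 - (0.065151)(0.4425) = 0.413671.
Step k = 3:
  phi_33 = [rho(3) - phi_21 rho(2) - phi_22 rho(1)] / [1 - phi_21 rho(1) - phi_22 rho(2)]
    numerator   = -0.0695 - (0.413671)(0.2482) - (0.065151)(0.4425) = -0.20100227
    denominator = 1 - (0.413671)(0.4425) - (0.065151)(0.2482) = 0.80078026
  phi_33 = -0.20100227 / 0.80078026 = -0.251.
Therefore phi_{33} = -0.2510.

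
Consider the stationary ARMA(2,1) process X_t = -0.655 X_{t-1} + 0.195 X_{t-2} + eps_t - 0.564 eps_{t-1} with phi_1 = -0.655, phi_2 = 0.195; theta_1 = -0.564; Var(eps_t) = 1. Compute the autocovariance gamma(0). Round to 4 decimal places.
\gamma(0) = 6.8776

Multiply the model equation by X_{t-k} and take expectations. With theta_0 = psi_0 = 1 and psi_j the MA(infinity) weights, this gives
  gamma(k) - sum_i phi_i gamma(k-i) = c_k,
  c_k = sigma^2 * sum_{j=k..q} theta_j psi_{j-k}   (c_k = 0 for k > q),
using gamma(-m) = gamma(m).
psi-weights needed (psi_j = theta_j + sum_i phi_i psi_{j-i}):
  psi_1 = theta_1 + phi_1 = -0.564 + (-0.655) = -1.219
Right-hand sides:
  c_0 = sigma^2 (1 + theta_1 psi_1) = 1 * (1 + (-0.564)(-1.219)) = 1 * 1.687516 = 1.687516
  c_1 = sigma^2 theta_1 = 1 * (-0.564) = -0.564
  c_2 = 0
Equations for k = 0, 1, 2 (AR order 2, c_2 = 0):
  (E0) gamma(0) = phi_1 gamma(1) + phi_2 gamma(2) + c_0
  (E1) gamma(1) = phi_1 gamma(0) + phi_2 gamma(1) + c_1
  (E2) gamma(2) = phi_1 gamma(1) + phi_2 gamma(0)
From (E1): gamma(1) = A gamma(0) + B with
  A = phi_1 / (1 - phi_2) = -0.655 / 0.805 = -0.813665,   B = c_1 / (1 - phi_2) = -0.564 / 0.805 = -0.700621.
Insert (E2) into (E0): gamma(0) (1 - phi_2^2) = phi_1 (1 + phi_2) gamma(1) + c_0.
  phi_1 (1 + phi_2) = (-0.655)(1.195) = -0.782725,   1 - phi_2^2 = 0.961975.
Replace gamma(1) by A gamma(0) + B and collect gamma(0):
  gamma(0) [0.961975 - (-0.782725)(-0.813665)] = (-0.782725)(-0.700621) + 1.687516
  gamma(0) * 0.325099 = 2.23591
  gamma(0) = 2.23591 / 0.325099 = 6.877619.
Therefore gamma(0) = 6.8776 (to 4 decimal places).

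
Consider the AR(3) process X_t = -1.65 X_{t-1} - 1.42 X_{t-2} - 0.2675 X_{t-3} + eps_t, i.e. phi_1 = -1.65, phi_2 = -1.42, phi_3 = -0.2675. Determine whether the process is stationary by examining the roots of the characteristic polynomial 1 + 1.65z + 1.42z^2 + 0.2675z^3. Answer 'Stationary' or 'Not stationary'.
\text{Not stationary}

The AR(p) characteristic polynomial is P(z) = 1 + 1.65z + 1.42z^2 + 0.2675z^3.
Stationarity requires all roots to lie outside the unit circle, i.e. |z| > 1 for every root.
Degree 3: look for a simple real root z0 first, then factor out (1 - z/z0) and solve the remaining quadratic.
Testing z0 = -4: P(-4) = 1 + (1.65)(-4) + (1.42)(-4)^2 + (0.2675)(-4)^3
  = 1 + (-6.6) + (22.72) + (-17.12) = 0.  So z_0 = -4 is a root, |z_0| = 4.
Divide out the factor (1 + 0.25 z) = (1 - z/z0) (since 1/z0 = -0.25):
  P(z) = (1 + 0.25 z)(1 + (1.4) z + (1.07) z^2)
  [check: z-coef 1.4 - (-0.25) = 1.65; z^2-coef 1.07 - (-0.25)(1.4) = 1.42; z^3-coef -(-0.25)(1.07) = 0.2675.]
Remaining roots from the quadratic factor 1 + (1.4) z + (1.07) z^2:
  Set 1 + (1.4) z + (1.07) z^2 = 0, i.e. a z^2 + b z + c = 0 with a = 1.07, b = 1.4, c = 1.
  Discriminant D = b^2 - 4ac = (1.4)^2 - 4*(1.07)*1 = 1.96 - (4.28) = -2.32.
  D < 0, so the roots are the complex-conjugate pair z = (-b +/- i sqrt(-D)) / (2a) = -0.6542 +/- 0.7118i.
  For a conjugate pair |z|^2 = z * conj(z) = (product of roots) = c/a = 1/(1.07) = 0.934579, so |z| = sqrt(0.934579) = 0.9667 for both roots.
Moduli of all roots: 4.0000, 0.9667, 0.9667.
All moduli strictly greater than 1? No.
Verdict: Not stationary.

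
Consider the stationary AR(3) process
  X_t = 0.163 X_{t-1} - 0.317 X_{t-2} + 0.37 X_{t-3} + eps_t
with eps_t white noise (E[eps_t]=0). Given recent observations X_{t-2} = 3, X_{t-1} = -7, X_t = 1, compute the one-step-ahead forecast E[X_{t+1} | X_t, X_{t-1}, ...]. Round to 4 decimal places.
E[X_{t+1} \mid \mathcal F_t] = 3.4920

For an AR(p) model X_t = c + sum_i phi_i X_{t-i} + eps_t, the
one-step-ahead conditional mean is
  E[X_{t+1} | X_t, ...] = c + sum_i phi_i X_{t+1-i}.
Substitute known values:
  E[X_{t+1} | ...] = (0.163) * (1) + (-0.317) * (-7) + (0.37) * (3)
                   = 3.4920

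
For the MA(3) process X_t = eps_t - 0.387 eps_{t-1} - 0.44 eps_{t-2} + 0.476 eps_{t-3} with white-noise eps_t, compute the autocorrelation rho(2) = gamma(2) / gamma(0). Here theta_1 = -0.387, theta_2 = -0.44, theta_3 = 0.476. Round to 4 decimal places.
\rho(2) = -0.3976

For an MA(q) process with theta_0 = 1, the autocovariance is
  gamma(k) = sigma^2 * sum_{i=0..q-k} theta_i * theta_{i+k},
and rho(k) = gamma(k) / gamma(0). Sigma^2 cancels.
  numerator   = (1)*(-0.44) + (-0.387)*(0.476) = -0.624212.
  denominator = (1)^2 + (-0.387)^2 + (-0.44)^2 + (0.476)^2 = 1.569945.
  rho(2) = -0.624212 / 1.569945 = -0.3976.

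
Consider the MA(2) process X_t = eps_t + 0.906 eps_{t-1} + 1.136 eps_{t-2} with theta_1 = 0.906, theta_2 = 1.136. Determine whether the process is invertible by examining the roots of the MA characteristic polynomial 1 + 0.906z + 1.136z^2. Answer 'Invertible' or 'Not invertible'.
\text{Not invertible}

The MA(q) characteristic polynomial is P(z) = 1 + 0.906z + 1.136z^2.
Invertibility requires all roots to lie outside the unit circle, i.e. |z| > 1 for every root.
Set 1 + (0.906) z + (1.136) z^2 = 0, i.e. a z^2 + b z + c = 0 with a = 1.136, b = 0.906, c = 1.
Discriminant D = b^2 - 4ac = (0.906)^2 - 4*(1.136)*1 = 0.820836 - (4.544) = -3.723164.
D < 0, so the roots are the complex-conjugate pair z = (-b +/- i sqrt(-D)) / (2a) = -0.3988 +/- 0.8493i.
For a conjugate pair |z|^2 = z * conj(z) = (product of roots) = c/a = 1/(1.136) = 0.880282, so |z| = sqrt(0.880282) = 0.9382 for both roots.
Moduli of all roots: 0.9382, 0.9382.
All moduli strictly greater than 1? No.
Verdict: Not invertible.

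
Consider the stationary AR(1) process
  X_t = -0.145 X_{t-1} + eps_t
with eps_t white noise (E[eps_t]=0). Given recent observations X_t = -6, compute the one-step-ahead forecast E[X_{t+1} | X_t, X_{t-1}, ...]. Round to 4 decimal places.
E[X_{t+1} \mid \mathcal F_t] = 0.8700

For an AR(p) model X_t = c + sum_i phi_i X_{t-i} + eps_t, the
one-step-ahead conditional mean is
  E[X_{t+1} | X_t, ...] = c + sum_i phi_i X_{t+1-i}.
Substitute known values:
  E[X_{t+1} | ...] = (-0.145) * (-6)
                   = 0.8700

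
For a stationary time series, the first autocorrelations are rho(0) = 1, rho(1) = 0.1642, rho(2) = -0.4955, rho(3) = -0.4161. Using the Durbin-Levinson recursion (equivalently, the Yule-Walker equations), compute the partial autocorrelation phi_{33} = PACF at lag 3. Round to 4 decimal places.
\phi_{33} = -0.2930

The PACF at lag k is phi_{kk}, the last component of the solution
to the Yule-Walker system G_k phi = r_k where
  (G_k)_{ij} = rho(|i - j|), (r_k)_i = rho(i), i,j = 1..k.
Equivalently, Durbin-Levinson gives phi_{kk} iteratively:
  phi_{11} = rho(1)
  phi_{kk} = [rho(k) - sum_{j=1..k-1} phi_{k-1,j} rho(k-j)]
            / [1 - sum_{j=1..k-1} phi_{k-1,j} rho(j)],
  phi_{k,j} = phi_{k-1,j} - phi_{kk} phi_{k-1,k-j},  j = 1..k-1.
Step k = 1:
  phi_11 = rho(1) = 0.1642.
Step k = 2:
  phi_22 = [rho(2) - phi_11 rho(1)] / [1 - phi_11 rho(1)] = [-0.4955 - (0.1642)(0.1642)] / [1 - (0.1642)(0.1642)]
         = -0.52246164 / 0.97303836 = -0.536938.
  Update: phi_21 = phi_11 - phi_22 phi_11 = 0.1642 - (-0.536938)(0.1642) = 0.252365.
Step k = 3:
  phi_33 = [rho(3) - phi_21 rho(2) - phi_22 rho(1)] / [1 - phi_21 rho(1) - phi_22 rho(2)]
    numerator   = -0.4161 - (0.252365)(-0.4955) - (-0.536938)(0.1642) = -0.20288772
    denominator = 1 - (0.252365)(0.1642) - (-0.536938)(-0.4955) = 0.69250865
  phi_33 = -0.20288772 / 0.69250865 = -0.293.
Therefore phi_{33} = -0.2930.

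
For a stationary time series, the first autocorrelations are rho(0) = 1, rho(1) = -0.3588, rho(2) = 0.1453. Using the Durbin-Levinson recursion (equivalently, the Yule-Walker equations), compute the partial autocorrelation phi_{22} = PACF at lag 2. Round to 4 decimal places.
\phi_{22} = 0.0190

The PACF at lag k is phi_{kk}, the last component of the solution
to the Yule-Walker system G_k phi = r_k where
  (G_k)_{ij} = rho(|i - j|), (r_k)_i = rho(i), i,j = 1..k.
Equivalently, Durbin-Levinson gives phi_{kk} iteratively:
  phi_{11} = rho(1)
  phi_{kk} = [rho(k) - sum_{j=1..k-1} phi_{k-1,j} rho(k-j)]
            / [1 - sum_{j=1..k-1} phi_{k-1,j} rho(j)],
  phi_{k,j} = phi_{k-1,j} - phi_{kk} phi_{k-1,k-j},  j = 1..k-1.
Step k = 1:
  phi_11 = rho(1) = -0.3588.
Step k = 2:
  phi_22 = [rho(2) - phi_11 rho(1)] / [1 - phi_11 rho(1)] = [0.1453 - (-0.3588)(-0.3588)] / [1 - (-0.3588)(-0.3588)]
         = 0.01656256 / 0.87126256 = 0.019.
Therefore phi_{22} = 0.0190.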